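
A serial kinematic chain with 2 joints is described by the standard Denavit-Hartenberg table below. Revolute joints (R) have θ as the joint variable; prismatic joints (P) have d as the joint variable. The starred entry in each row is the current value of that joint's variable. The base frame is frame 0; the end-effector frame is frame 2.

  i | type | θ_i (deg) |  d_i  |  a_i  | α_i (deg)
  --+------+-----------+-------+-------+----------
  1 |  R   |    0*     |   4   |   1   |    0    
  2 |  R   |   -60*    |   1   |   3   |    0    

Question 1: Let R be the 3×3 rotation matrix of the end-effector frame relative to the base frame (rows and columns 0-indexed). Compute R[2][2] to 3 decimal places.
End-effector z-axis (col 2 of R) = (0.0000,0.0000,1.0000)
R[2][2] = 1.0000

1.000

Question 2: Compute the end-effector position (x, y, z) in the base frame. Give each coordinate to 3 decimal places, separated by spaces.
after link 1: o_1 = (1.0000, 0.0000, 4.0000)
after link 2: o_2 = (2.5000, -2.5981, 5.0000)

2.500 -2.598 5.000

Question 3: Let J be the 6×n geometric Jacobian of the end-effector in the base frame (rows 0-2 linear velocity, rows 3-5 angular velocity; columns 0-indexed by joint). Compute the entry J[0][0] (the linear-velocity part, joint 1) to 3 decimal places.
2.598

axis z_0 = ẑ; lever o_n−o_0 = (2.5000,-2.5981,5.0000)
cross product → J_v[:, 0] = (2.5981,2.5000,-0.0000)
J_ω[:, 0] = z_0
entry J[0][0] = 2.5981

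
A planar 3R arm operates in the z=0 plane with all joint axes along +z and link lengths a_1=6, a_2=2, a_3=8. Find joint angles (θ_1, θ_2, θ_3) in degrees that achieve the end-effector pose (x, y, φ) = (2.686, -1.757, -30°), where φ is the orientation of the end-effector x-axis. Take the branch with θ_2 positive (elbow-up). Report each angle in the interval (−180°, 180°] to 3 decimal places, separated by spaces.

134.995 135.007 59.998

wrist centre = target − a_3·(cos φ, sin φ) = (-4.2422, 2.2430)
cos θ_2 = (23.0273−6²−2²)/(2·6·2) = -0.7072; θ_2 = 135.0071° (elbow-up)
β = atan2(2.2430,-4.2422) = 152.1330°; ψ = atan2(1.4140,4.5856) = 17.1379°
θ_1 = β − ψ = 134.9951°
θ_3 = φ − θ_1 − θ_2 = 59.9978° (wrapped to (-180°,180°])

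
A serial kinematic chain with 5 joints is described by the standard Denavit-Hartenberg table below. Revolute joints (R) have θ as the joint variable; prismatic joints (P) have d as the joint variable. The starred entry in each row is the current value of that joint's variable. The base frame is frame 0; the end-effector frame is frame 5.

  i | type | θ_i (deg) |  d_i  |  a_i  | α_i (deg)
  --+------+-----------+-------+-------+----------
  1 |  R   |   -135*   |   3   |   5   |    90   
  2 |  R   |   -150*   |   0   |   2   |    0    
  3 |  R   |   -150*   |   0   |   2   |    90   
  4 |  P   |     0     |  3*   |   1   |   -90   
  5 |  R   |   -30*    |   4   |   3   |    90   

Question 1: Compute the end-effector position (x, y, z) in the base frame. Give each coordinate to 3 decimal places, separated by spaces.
after link 1: o_1 = (-3.5355, -3.5355, 3.0000)
after link 2: o_2 = (-2.3108, -2.3108, 2.0000)
after link 3: o_3 = (-3.0179, -3.0179, 3.7321)
after link 4: o_4 = (-5.2086, -5.2086, 3.0981)
after link 5: o_5 = (-9.8741, -4.2173, 4.5981)

-9.874 -4.217 4.598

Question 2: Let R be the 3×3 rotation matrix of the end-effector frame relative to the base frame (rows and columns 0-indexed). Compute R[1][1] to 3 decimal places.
0.707

End-effector y-axis (col 1 of R) = (-0.7071,0.7071,0.0000)
R[1][1] = 0.7071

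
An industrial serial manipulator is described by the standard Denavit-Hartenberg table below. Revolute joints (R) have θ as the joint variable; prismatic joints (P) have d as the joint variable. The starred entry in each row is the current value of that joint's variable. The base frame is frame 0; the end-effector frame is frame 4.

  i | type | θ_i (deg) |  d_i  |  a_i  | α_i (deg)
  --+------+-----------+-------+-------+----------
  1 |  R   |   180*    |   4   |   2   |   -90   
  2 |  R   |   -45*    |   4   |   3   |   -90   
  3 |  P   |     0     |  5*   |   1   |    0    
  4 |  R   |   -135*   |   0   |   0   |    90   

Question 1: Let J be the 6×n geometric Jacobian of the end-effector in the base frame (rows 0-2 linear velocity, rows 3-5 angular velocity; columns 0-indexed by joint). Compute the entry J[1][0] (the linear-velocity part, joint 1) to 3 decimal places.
axis z_0 = ẑ; lever o_n−o_0 = (-8.3640,-4.0000,3.2929)
cross product → J_v[:, 0] = (4.0000,-8.3640,0.0000)
J_ω[:, 0] = z_0
entry J[1][0] = -8.3640

-8.364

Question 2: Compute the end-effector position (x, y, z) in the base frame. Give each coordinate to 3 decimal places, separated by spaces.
after link 1: o_1 = (-2.0000, 0.0000, 4.0000)
after link 2: o_2 = (-4.1213, -4.0000, 6.1213)
after link 3: o_3 = (-8.3640, -4.0000, 3.2929)
after link 4: o_4 = (-8.3640, -4.0000, 3.2929)

-8.364 -4.000 3.293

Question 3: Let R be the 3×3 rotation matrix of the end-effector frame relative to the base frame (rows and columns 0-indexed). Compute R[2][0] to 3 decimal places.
End-effector x-axis (col 0 of R) = (0.5000,-0.7071,-0.5000)
R[2][0] = -0.5000

-0.500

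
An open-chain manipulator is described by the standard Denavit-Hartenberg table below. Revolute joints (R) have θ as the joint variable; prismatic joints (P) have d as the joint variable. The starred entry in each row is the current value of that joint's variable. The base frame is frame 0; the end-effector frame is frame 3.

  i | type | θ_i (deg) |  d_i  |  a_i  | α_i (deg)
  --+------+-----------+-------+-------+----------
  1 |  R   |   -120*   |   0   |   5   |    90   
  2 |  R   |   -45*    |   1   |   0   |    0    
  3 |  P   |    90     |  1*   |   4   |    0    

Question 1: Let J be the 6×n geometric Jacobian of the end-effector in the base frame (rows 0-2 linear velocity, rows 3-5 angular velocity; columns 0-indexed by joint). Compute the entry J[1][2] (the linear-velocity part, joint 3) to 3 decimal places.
prismatic axis z_2 = (-0.8660,0.5000,0.0000)
J_v[:, 2] = z_2; J_ω[:, 2] = (0,0,0)
entry J[1][2] = 0.5000

0.500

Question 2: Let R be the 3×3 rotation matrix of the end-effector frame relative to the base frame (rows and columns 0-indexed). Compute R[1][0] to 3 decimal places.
End-effector x-axis (col 0 of R) = (-0.3536,-0.6124,0.7071)
R[1][0] = -0.6124

-0.612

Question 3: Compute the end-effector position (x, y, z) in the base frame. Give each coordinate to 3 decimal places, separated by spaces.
after link 1: o_1 = (-2.5000, -4.3301, 0.0000)
after link 2: o_2 = (-3.3660, -3.8301, 0.0000)
after link 3: o_3 = (-5.6463, -5.7796, 2.8284)

-5.646 -5.780 2.828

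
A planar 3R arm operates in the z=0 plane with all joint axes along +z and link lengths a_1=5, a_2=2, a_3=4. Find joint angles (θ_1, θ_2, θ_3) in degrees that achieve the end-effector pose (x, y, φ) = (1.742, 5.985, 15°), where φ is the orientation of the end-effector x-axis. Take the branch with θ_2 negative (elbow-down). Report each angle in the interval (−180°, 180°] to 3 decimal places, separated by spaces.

wrist centre = target − a_3·(cos φ, sin φ) = (-2.1217, 4.9497)
cos θ_2 = (29.0014−5²−2²)/(2·5·2) = 0.0001; θ_2 = -89.9960° (elbow-down)
β = atan2(4.9497,-2.1217) = 113.2024°; ψ = atan2(-2.0000,5.0001) = -21.8009°
θ_1 = β − ψ = 135.0033°
θ_3 = φ − θ_1 − θ_2 = -30.0073° (wrapped to (-180°,180°])

135.003 -89.996 -30.007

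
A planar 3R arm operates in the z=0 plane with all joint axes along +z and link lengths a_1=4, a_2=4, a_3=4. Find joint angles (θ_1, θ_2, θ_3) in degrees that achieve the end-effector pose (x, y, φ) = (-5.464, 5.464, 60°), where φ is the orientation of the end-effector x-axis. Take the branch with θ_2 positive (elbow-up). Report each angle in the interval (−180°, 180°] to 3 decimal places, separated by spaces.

wrist centre = target − a_3·(cos φ, sin φ) = (-7.4640, 1.9999)
cos θ_2 = (59.7109−4²−4²)/(2·4·4) = 0.8660; θ_2 = 30.0069° (elbow-up)
β = atan2(1.9999,-7.4640) = 165.0005°; ψ = atan2(2.0004,7.4639) = 15.0034°
θ_1 = β − ψ = 149.9971°
θ_3 = φ − θ_1 − θ_2 = -120.0040° (wrapped to (-180°,180°])

149.997 30.007 -120.004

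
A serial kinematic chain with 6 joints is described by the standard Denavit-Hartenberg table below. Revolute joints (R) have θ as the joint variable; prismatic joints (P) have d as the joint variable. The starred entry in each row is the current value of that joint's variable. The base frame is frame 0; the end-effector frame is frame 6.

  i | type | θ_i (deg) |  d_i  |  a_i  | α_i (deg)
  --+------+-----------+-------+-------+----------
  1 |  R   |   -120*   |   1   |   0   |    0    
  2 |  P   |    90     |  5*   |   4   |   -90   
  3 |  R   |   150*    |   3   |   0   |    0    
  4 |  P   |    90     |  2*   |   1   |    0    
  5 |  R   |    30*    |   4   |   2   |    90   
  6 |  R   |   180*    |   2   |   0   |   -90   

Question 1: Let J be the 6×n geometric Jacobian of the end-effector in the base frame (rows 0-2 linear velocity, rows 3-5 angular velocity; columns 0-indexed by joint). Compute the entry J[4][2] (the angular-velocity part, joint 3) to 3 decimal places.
0.866

axis z_2 = (0.5000,0.8660,0.0000); lever o_n−o_2 = (2.3349,9.0442,2.8660)
cross product → J_v[:, 2] = (2.4821,-1.4330,2.5000)
J_ω[:, 2] = z_2
entry J[4][2] = 0.8660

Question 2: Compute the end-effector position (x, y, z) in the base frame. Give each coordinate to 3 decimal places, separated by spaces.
5.799 7.044 8.866

after link 1: o_1 = (0.0000, 0.0000, 1.0000)
after link 2: o_2 = (3.4641, -2.0000, 6.0000)
after link 3: o_3 = (4.9641, 0.5981, 6.0000)
after link 4: o_4 = (5.5311, 2.5801, 6.8660)
after link 5: o_5 = (7.5311, 6.0442, 8.8660)
after link 6: o_6 = (5.7990, 7.0442, 8.8660)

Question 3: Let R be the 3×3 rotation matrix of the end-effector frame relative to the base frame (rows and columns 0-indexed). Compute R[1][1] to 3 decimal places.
-0.500

End-effector y-axis (col 1 of R) = (0.8660,-0.5000,0.0000)
R[1][1] = -0.5000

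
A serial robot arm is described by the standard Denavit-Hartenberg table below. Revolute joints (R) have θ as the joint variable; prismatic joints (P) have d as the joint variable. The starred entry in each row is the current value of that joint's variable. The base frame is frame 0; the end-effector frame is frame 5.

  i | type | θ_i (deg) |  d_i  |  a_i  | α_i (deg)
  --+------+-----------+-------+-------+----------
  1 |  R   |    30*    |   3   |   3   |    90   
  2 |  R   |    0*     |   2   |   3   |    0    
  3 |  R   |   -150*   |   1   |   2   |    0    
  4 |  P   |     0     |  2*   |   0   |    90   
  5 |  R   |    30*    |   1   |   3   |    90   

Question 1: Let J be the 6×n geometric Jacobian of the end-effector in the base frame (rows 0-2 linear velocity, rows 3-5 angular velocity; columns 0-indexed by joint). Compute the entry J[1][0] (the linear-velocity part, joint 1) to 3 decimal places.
4.565

axis z_0 = ẑ; lever o_n−o_0 = (4.5646,-4.8702,1.5670)
cross product → J_v[:, 0] = (4.8702,4.5646,-0.0000)
J_ω[:, 0] = z_0
entry J[1][0] = 4.5646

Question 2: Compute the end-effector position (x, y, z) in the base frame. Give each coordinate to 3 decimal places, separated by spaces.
4.565 -4.870 1.567

after link 1: o_1 = (2.5981, 1.5000, 3.0000)
after link 2: o_2 = (6.1962, 1.2679, 3.0000)
after link 3: o_3 = (5.1962, -0.4641, 2.0000)
after link 4: o_4 = (6.1962, -2.1962, 2.0000)
after link 5: o_5 = (4.5646, -4.8702, 1.5670)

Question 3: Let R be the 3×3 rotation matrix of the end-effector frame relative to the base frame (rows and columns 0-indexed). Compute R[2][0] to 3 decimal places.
-0.433

End-effector x-axis (col 0 of R) = (-0.3995,-0.8080,-0.4330)
R[2][0] = -0.4330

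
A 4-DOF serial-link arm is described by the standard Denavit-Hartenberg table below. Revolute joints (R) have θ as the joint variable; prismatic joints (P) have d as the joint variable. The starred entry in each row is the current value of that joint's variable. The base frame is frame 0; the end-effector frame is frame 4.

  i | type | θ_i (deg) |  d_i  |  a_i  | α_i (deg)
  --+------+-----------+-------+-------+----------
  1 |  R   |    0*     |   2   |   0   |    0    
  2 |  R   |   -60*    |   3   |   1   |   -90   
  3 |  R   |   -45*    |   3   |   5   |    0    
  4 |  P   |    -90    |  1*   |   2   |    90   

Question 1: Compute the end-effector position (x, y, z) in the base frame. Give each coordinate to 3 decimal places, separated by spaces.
5.025 -0.703 9.950

after link 1: o_1 = (0.0000, 0.0000, 2.0000)
after link 2: o_2 = (0.5000, -0.8660, 5.0000)
after link 3: o_3 = (4.8658, -2.4279, 8.5355)
after link 4: o_4 = (5.0248, -0.7031, 9.9497)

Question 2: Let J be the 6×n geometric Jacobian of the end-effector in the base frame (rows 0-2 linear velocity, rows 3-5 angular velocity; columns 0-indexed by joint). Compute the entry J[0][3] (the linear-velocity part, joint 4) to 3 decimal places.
0.866

prismatic axis z_3 = (0.8660,0.5000,0.0000)
J_v[:, 3] = z_3; J_ω[:, 3] = (0,0,0)
entry J[0][3] = 0.8660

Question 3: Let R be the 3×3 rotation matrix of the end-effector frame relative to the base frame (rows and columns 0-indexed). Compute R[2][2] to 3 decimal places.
-0.707

End-effector z-axis (col 2 of R) = (-0.3536,0.6124,-0.7071)
R[2][2] = -0.7071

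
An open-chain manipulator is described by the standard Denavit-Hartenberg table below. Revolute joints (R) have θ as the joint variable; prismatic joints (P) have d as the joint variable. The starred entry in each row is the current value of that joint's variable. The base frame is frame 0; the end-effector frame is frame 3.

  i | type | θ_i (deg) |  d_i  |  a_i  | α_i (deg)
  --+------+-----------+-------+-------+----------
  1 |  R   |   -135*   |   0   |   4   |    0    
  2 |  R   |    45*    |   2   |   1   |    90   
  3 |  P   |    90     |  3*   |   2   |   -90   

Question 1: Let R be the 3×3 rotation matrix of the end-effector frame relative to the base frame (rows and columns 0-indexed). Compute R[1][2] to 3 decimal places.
End-effector z-axis (col 2 of R) = (-0.0000,1.0000,0.0000)
R[1][2] = 1.0000

1.000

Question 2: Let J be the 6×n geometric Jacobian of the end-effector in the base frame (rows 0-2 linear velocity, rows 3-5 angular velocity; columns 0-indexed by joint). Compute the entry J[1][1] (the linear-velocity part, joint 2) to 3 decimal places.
-3.000

axis z_1 = (0.0000,0.0000,1.0000); lever o_n−o_1 = (-3.0000,-1.0000,4.0000)
cross product → J_v[:, 1] = (1.0000,-3.0000,0.0000)
J_ω[:, 1] = z_1
entry J[1][1] = -3.0000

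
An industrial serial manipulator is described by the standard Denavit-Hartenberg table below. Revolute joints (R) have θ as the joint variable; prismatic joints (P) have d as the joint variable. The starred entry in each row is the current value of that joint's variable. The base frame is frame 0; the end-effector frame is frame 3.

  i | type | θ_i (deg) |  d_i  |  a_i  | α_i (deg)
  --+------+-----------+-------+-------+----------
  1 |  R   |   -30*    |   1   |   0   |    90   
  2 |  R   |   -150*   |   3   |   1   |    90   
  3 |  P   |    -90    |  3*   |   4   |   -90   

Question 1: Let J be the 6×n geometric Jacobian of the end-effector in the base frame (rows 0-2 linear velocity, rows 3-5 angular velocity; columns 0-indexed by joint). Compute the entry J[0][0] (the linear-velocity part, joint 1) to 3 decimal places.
-2.049

axis z_0 = ẑ; lever o_n−o_0 = (-1.5490,2.0490,3.0981)
cross product → J_v[:, 0] = (-2.0490,-1.5490,0.0000)
J_ω[:, 0] = z_0
entry J[0][0] = -2.0490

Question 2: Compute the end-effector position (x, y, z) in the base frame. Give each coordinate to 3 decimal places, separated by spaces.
after link 1: o_1 = (0.0000, 0.0000, 1.0000)
after link 2: o_2 = (-2.2500, -2.1651, 0.5000)
after link 3: o_3 = (-1.5490, 2.0490, 3.0981)

-1.549 2.049 3.098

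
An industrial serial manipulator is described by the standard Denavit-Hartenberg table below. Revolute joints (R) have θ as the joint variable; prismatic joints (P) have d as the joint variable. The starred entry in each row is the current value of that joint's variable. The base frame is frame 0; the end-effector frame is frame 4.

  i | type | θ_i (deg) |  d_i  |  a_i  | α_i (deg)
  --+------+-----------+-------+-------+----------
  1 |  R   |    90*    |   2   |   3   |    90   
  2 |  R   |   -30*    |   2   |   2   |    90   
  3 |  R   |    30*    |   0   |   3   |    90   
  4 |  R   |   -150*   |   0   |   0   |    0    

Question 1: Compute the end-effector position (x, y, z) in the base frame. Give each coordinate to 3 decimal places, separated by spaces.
after link 1: o_1 = (0.0000, 3.0000, 2.0000)
after link 2: o_2 = (2.0000, 4.7321, 1.0000)
after link 3: o_3 = (3.5000, 6.9821, -0.2990)
after link 4: o_4 = (3.5000, 6.9821, -0.2990)

3.500 6.982 -0.299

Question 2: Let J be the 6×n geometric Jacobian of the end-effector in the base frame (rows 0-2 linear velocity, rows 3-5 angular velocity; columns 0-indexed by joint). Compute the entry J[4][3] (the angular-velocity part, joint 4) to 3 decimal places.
0.433

axis z_3 = (-0.8660,0.4330,-0.2500); lever o_n−o_3 = (0.0000,0.0000,0.0000)
cross product → J_v[:, 3] = (0.0000,0.0000,-0.0000)
J_ω[:, 3] = z_3
entry J[4][3] = 0.4330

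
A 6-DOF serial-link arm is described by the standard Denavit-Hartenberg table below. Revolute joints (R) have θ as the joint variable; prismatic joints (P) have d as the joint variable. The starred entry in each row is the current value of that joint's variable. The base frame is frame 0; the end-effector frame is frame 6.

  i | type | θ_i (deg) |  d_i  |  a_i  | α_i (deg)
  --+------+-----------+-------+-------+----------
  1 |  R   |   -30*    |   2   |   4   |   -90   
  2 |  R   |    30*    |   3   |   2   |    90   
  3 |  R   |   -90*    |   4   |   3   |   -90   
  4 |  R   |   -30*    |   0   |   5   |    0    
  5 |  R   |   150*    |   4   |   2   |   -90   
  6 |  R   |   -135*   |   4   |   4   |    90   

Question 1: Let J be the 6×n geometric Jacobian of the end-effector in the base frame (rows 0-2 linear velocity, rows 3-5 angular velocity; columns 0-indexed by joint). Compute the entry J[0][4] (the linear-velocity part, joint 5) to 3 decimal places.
-0.038

axis z_4 = (0.7500,-0.4330,-0.5000); lever o_n−o_4 = (7.8229,-0.9949,-1.0608)
cross product → J_v[:, 4] = (-0.0381,-3.1158,2.6413)
J_ω[:, 4] = z_4
entry J[0][4] = -0.0381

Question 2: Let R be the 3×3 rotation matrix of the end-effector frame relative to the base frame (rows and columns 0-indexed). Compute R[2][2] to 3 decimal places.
End-effector z-axis (col 2 of R) = (-0.4419,-0.1531,0.8839)
R[2][2] = 0.8839

0.884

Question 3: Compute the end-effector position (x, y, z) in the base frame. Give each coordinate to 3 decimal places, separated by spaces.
after link 1: o_1 = (3.4641, -2.0000, 2.0000)
after link 2: o_2 = (6.4641, -0.2679, 1.0000)
after link 3: o_3 = (6.6962, -3.8660, 4.4641)
after link 4: o_4 = (5.6136, -8.2410, 6.6292)
after link 5: o_5 = (8.3636, -8.6740, 3.1292)
after link 6: o_6 = (13.4366, -9.2359, 5.5683)

13.437 -9.236 5.568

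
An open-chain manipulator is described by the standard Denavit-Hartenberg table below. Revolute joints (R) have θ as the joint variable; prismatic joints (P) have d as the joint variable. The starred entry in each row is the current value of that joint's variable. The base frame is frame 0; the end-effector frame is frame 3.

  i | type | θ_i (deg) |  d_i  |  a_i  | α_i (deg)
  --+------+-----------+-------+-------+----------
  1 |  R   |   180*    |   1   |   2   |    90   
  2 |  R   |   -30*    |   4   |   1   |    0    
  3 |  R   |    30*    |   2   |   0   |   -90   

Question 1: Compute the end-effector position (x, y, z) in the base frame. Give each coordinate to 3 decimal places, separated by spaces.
-2.866 6.000 0.500

after link 1: o_1 = (-2.0000, 0.0000, 1.0000)
after link 2: o_2 = (-2.8660, 4.0000, 0.5000)
after link 3: o_3 = (-2.8660, 6.0000, 0.5000)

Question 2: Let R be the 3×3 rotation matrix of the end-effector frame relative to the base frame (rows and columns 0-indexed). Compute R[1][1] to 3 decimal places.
-1.000

End-effector y-axis (col 1 of R) = (-0.0000,-1.0000,-0.0000)
R[1][1] = -1.0000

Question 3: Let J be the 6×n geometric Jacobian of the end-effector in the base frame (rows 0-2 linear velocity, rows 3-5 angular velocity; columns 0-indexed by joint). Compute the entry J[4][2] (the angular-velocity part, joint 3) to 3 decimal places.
1.000

axis z_2 = (0.0000,1.0000,0.0000); lever o_n−o_2 = (0.0000,2.0000,0.0000)
cross product → J_v[:, 2] = (-0.0000,0.0000,-0.0000)
J_ω[:, 2] = z_2
entry J[4][2] = 1.0000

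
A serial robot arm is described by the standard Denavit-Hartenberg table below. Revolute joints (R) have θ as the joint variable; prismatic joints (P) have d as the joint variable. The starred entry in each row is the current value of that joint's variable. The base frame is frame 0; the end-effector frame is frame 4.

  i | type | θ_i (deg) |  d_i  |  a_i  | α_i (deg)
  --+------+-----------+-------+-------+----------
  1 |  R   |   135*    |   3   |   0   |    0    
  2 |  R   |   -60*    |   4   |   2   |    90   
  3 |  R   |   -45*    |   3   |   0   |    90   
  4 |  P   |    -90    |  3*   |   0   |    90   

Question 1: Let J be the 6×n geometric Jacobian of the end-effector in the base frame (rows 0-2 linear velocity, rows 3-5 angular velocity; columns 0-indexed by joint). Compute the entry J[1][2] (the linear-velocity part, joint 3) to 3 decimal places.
axis z_2 = (0.9659,-0.2588,0.0000); lever o_n−o_2 = (2.3487,-2.8255,-2.1213)
cross product → J_v[:, 2] = (0.5490,2.0490,-2.1213)
J_ω[:, 2] = z_2
entry J[1][2] = 2.0490

2.049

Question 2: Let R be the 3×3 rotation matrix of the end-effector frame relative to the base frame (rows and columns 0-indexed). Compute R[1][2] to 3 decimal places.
-0.683

End-effector z-axis (col 2 of R) = (-0.1830,-0.6830,0.7071)
R[1][2] = -0.6830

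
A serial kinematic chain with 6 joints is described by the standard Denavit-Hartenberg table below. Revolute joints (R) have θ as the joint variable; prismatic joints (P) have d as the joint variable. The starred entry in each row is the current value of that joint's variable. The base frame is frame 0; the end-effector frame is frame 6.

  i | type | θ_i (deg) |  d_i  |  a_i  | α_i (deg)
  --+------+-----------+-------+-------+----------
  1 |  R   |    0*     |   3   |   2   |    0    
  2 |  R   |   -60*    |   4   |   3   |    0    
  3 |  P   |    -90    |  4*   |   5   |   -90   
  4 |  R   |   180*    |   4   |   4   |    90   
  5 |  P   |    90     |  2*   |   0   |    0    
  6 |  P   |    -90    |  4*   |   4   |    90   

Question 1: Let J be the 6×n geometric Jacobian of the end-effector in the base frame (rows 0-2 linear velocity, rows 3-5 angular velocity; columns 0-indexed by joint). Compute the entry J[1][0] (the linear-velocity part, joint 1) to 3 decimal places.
axis z_0 = ẑ; lever o_n−o_0 = (8.0981,-4.5622,5.0000)
cross product → J_v[:, 0] = (4.5622,8.0981,-0.0000)
J_ω[:, 0] = z_0
entry J[1][0] = 8.0981

8.098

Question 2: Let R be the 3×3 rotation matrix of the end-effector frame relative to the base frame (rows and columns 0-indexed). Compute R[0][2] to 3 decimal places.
End-effector z-axis (col 2 of R) = (-0.5000,0.8660,-0.0000)
R[0][2] = -0.5000

-0.500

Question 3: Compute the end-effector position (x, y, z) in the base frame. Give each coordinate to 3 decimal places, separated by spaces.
after link 1: o_1 = (2.0000, 0.0000, 3.0000)
after link 2: o_2 = (3.5000, -2.5981, 7.0000)
after link 3: o_3 = (-0.8301, -5.0981, 11.0000)
after link 4: o_4 = (4.6340, -6.5622, 11.0000)
after link 5: o_5 = (4.6340, -6.5622, 9.0000)
after link 6: o_6 = (8.0981, -4.5622, 5.0000)

8.098 -4.562 5.000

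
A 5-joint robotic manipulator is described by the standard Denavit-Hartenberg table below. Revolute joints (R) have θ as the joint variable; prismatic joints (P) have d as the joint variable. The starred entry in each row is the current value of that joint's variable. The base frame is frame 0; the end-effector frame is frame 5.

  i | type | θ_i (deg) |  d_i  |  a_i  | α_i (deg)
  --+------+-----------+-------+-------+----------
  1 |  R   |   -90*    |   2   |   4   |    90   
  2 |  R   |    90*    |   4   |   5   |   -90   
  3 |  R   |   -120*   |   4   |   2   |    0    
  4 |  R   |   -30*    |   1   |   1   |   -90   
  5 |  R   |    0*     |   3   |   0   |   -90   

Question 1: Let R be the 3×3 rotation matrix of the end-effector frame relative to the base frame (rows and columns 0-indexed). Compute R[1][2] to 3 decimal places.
-1.000

End-effector z-axis (col 2 of R) = (0.0000,-1.0000,0.0000)
R[1][2] = -1.0000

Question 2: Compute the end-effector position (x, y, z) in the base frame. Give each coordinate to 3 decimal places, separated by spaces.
after link 1: o_1 = (0.0000, -4.0000, 2.0000)
after link 2: o_2 = (-4.0000, -4.0000, 7.0000)
after link 3: o_3 = (-5.7321, -0.0000, 6.0000)
after link 4: o_4 = (-6.2321, 1.0000, 5.1340)
after link 5: o_5 = (-8.8301, 1.0000, 6.6340)

-8.830 1.000 6.634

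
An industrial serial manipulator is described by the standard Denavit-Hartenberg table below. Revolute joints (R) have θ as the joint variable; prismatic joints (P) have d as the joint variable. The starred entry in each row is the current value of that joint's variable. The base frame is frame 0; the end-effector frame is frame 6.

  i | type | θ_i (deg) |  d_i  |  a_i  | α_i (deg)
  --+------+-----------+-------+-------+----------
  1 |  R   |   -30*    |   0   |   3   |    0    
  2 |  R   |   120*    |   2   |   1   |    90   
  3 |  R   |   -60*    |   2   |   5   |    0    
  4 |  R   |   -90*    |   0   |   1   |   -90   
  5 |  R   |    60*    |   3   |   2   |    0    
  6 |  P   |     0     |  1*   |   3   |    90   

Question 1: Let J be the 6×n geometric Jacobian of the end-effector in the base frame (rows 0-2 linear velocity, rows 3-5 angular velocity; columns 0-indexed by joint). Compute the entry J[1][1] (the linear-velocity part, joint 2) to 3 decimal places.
-2.330

axis z_1 = (0.0000,0.0000,1.0000); lever o_n−o_1 = (-2.3301,2.4689,-7.5442)
cross product → J_v[:, 1] = (-2.4689,-2.3301,0.0000)
J_ω[:, 1] = z_1
entry J[1][1] = -2.3301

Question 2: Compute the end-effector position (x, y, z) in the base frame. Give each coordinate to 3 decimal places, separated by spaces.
after link 1: o_1 = (2.5981, -1.5000, 0.0000)
after link 2: o_2 = (2.5981, -0.5000, 2.0000)
after link 3: o_3 = (4.5981, 2.0000, -2.3301)
after link 4: o_4 = (4.5981, 1.1340, -2.8301)
after link 5: o_5 = (2.8660, 1.7679, -5.9282)
after link 6: o_6 = (0.2679, 0.9689, -7.5442)

0.268 0.969 -7.544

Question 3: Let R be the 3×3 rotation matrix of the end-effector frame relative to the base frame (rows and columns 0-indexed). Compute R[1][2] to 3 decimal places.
End-effector z-axis (col 2 of R) = (0.5000,-0.7500,-0.4330)
R[1][2] = -0.7500

-0.750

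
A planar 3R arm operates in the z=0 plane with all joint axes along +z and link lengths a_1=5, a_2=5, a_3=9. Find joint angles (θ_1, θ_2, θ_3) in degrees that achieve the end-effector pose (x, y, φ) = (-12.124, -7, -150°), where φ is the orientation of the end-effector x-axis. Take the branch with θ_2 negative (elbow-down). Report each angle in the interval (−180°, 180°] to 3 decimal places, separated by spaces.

-89.996 -120.004 60.000

wrist centre = target − a_3·(cos φ, sin φ) = (-4.3298, -2.5000)
cos θ_2 = (24.9969−5²−5²)/(2·5·5) = -0.5001; θ_2 = -120.0041° (elbow-down)
β = atan2(-2.5000,-4.3298) = -149.9980°; ψ = atan2(-4.3299,2.4997) = -60.0020°
θ_1 = β − ψ = -89.9959°
θ_3 = φ − θ_1 − θ_2 = 60.0000° (wrapped to (-180°,180°])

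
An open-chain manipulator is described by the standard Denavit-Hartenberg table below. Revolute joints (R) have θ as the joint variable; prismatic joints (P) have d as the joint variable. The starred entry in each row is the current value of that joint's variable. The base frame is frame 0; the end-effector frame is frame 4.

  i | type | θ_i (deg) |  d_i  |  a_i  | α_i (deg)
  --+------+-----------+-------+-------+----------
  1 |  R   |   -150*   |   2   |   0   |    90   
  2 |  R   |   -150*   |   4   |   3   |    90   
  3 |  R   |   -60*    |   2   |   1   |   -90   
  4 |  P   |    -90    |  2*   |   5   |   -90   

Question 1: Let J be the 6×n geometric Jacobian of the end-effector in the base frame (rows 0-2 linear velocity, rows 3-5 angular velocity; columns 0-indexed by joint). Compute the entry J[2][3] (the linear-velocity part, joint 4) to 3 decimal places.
-0.433

prismatic axis z_3 = (0.3995,0.8080,-0.4330)
J_v[:, 3] = z_3; J_ω[:, 3] = (0,0,0)
entry J[2][3] = -0.4330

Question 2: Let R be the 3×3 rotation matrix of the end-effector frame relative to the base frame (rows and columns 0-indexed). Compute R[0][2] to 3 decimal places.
0.808

End-effector z-axis (col 2 of R) = (0.8080,-0.5335,-0.2500)
R[0][2] = 0.8080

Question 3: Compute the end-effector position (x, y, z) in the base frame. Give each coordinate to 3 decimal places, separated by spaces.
after link 1: o_1 = (0.0000, 0.0000, 2.0000)
after link 2: o_2 = (0.2500, 4.7631, 0.5000)
after link 3: o_3 = (1.9240, 4.7296, 1.9821)
after link 4: o_4 = (4.8881, 7.5957, 5.4462)

4.888 7.596 5.446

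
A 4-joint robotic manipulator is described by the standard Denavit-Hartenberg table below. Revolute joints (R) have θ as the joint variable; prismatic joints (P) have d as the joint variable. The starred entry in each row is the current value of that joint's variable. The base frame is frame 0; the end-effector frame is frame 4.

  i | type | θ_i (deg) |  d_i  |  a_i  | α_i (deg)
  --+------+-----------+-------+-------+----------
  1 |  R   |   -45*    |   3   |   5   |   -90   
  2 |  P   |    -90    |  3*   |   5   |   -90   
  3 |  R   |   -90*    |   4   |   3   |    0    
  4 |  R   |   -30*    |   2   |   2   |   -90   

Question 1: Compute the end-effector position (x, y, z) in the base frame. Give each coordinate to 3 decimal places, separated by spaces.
13.246 -2.311 7.000

after link 1: o_1 = (3.5355, -3.5355, 3.0000)
after link 2: o_2 = (5.6569, -1.4142, 8.0000)
after link 3: o_3 = (10.6066, -2.1213, 8.0000)
after link 4: o_4 = (13.2456, -2.3108, 7.0000)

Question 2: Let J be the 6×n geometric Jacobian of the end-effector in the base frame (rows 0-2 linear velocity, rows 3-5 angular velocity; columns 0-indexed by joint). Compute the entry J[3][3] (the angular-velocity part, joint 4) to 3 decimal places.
0.707

axis z_3 = (0.7071,-0.7071,-0.0000); lever o_n−o_3 = (2.6390,-0.1895,-1.0000)
cross product → J_v[:, 3] = (0.7071,0.7071,1.7321)
J_ω[:, 3] = z_3
entry J[3][3] = 0.7071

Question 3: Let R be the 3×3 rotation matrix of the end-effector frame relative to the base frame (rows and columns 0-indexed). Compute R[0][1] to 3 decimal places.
End-effector y-axis (col 1 of R) = (-0.7071,0.7071,0.0000)
R[0][1] = -0.7071

-0.707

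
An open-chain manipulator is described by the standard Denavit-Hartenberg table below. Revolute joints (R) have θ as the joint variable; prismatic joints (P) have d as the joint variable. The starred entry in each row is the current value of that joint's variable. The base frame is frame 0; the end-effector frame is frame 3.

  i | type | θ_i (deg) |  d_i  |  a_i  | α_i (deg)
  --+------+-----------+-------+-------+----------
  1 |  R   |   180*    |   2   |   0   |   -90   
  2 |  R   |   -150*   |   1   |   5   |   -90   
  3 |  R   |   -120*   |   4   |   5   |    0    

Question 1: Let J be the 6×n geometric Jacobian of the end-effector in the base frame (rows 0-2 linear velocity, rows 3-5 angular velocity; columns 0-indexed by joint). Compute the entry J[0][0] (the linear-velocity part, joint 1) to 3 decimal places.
axis z_0 = ẑ; lever o_n−o_0 = (0.1651,-5.3301,6.7141)
cross product → J_v[:, 0] = (5.3301,0.1651,-0.0000)
J_ω[:, 0] = z_0
entry J[0][0] = 5.3301

5.330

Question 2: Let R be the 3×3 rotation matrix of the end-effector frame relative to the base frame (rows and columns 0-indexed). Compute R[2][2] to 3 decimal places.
0.866

End-effector z-axis (col 2 of R) = (-0.5000,0.0000,0.8660)
R[2][2] = 0.8660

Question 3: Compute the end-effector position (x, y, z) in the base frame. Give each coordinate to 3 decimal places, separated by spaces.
after link 1: o_1 = (0.0000, 0.0000, 2.0000)
after link 2: o_2 = (4.3301, -1.0000, 4.5000)
after link 3: o_3 = (0.1651, -5.3301, 6.7141)

0.165 -5.330 6.714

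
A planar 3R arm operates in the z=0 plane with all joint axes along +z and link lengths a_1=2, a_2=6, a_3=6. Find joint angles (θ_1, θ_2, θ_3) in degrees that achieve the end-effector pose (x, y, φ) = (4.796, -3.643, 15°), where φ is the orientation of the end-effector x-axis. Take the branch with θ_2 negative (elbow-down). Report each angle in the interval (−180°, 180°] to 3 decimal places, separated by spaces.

wrist centre = target − a_3·(cos φ, sin φ) = (-0.9996, -5.1959)
cos θ_2 = (27.9966−2²−6²)/(2·2·6) = -0.5001; θ_2 = -120.0093° (elbow-down)
β = atan2(-5.1959,-0.9996) = -100.8891°; ψ = atan2(-5.1957,-1.0008) = -100.9033°
θ_1 = β − ψ = 0.0142°
θ_3 = φ − θ_1 − θ_2 = 134.9951° (wrapped to (-180°,180°])

0.014 -120.009 134.995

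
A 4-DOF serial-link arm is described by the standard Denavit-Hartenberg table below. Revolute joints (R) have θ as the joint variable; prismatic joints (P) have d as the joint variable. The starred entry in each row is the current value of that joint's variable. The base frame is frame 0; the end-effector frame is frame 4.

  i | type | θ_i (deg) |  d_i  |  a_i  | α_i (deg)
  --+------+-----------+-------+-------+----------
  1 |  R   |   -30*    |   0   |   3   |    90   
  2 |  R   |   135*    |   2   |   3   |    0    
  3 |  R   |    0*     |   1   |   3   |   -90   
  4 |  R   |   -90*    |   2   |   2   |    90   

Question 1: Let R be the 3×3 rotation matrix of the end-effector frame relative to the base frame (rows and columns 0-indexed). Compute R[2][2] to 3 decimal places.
End-effector z-axis (col 2 of R) = (0.6124,-0.3536,-0.7071)
R[2][2] = -0.7071

-0.707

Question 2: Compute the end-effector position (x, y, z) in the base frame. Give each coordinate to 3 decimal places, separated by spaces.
after link 1: o_1 = (2.5981, -1.5000, 0.0000)
after link 2: o_2 = (-0.2390, -2.1714, 2.1213)
after link 3: o_3 = (-2.5762, -1.9768, 4.2426)
after link 4: o_4 = (-4.8009, -3.0017, 2.8284)

-4.801 -3.002 2.828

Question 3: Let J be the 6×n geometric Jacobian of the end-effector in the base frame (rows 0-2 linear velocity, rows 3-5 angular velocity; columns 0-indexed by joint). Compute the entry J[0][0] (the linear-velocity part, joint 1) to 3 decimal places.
3.002

axis z_0 = ẑ; lever o_n−o_0 = (-4.8009,-3.0017,2.8284)
cross product → J_v[:, 0] = (3.0017,-4.8009,0.0000)
J_ω[:, 0] = z_0
entry J[0][0] = 3.0017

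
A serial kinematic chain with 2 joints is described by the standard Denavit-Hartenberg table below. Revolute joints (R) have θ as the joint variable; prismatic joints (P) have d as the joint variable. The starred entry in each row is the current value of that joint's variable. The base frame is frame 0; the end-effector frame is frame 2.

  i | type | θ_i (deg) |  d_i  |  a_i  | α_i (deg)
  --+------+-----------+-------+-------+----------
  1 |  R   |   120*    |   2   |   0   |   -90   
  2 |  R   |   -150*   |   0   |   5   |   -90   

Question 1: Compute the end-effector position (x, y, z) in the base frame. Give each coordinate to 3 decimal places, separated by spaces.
2.165 -3.750 4.500

after link 1: o_1 = (0.0000, 0.0000, 2.0000)
after link 2: o_2 = (2.1651, -3.7500, 4.5000)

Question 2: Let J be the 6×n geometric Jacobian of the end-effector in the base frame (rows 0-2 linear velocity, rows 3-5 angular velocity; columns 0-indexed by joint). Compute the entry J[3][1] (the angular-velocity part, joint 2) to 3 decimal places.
axis z_1 = (-0.8660,-0.5000,0.0000); lever o_n−o_1 = (2.1651,-3.7500,2.5000)
cross product → J_v[:, 1] = (-1.2500,2.1651,4.3301)
J_ω[:, 1] = z_1
entry J[3][1] = -0.8660

-0.866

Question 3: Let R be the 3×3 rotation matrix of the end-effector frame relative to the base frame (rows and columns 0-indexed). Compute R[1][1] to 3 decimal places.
0.500

End-effector y-axis (col 1 of R) = (0.8660,0.5000,-0.0000)
R[1][1] = 0.5000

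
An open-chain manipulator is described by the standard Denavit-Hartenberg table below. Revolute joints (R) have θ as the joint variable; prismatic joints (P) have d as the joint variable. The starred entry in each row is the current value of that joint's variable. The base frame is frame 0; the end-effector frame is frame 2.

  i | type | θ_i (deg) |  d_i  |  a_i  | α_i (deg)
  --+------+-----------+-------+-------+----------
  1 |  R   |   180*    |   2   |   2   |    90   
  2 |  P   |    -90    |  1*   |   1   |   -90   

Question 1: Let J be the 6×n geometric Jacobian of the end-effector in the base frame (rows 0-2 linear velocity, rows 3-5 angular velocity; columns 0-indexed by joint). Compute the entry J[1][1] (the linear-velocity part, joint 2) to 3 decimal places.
1.000

prismatic axis z_1 = (0.0000,1.0000,0.0000)
J_v[:, 1] = z_1; J_ω[:, 1] = (0,0,0)
entry J[1][1] = 1.0000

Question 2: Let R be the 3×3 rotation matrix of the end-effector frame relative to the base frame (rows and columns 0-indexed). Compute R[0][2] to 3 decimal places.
End-effector z-axis (col 2 of R) = (-1.0000,0.0000,0.0000)
R[0][2] = -1.0000

-1.000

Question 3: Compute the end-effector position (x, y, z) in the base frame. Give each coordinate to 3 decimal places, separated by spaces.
after link 1: o_1 = (-2.0000, 0.0000, 2.0000)
after link 2: o_2 = (-2.0000, 1.0000, 1.0000)

-2.000 1.000 1.000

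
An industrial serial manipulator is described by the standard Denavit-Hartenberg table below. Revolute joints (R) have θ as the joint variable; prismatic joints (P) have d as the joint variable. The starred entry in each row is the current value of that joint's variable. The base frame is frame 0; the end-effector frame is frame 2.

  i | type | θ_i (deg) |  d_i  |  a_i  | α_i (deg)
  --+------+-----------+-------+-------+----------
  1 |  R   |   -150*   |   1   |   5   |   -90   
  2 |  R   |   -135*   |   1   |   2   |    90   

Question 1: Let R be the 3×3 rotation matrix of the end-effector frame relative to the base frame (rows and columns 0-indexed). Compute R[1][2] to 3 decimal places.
0.354

End-effector z-axis (col 2 of R) = (0.6124,0.3536,-0.7071)
R[1][2] = 0.3536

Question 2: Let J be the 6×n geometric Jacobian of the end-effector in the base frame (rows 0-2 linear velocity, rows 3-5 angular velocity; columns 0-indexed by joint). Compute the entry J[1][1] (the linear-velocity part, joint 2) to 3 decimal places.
axis z_1 = (0.5000,-0.8660,0.0000); lever o_n−o_1 = (1.7247,-0.1589,1.4142)
cross product → J_v[:, 1] = (-1.2247,-0.7071,1.4142)
J_ω[:, 1] = z_1
entry J[1][1] = -0.7071

-0.707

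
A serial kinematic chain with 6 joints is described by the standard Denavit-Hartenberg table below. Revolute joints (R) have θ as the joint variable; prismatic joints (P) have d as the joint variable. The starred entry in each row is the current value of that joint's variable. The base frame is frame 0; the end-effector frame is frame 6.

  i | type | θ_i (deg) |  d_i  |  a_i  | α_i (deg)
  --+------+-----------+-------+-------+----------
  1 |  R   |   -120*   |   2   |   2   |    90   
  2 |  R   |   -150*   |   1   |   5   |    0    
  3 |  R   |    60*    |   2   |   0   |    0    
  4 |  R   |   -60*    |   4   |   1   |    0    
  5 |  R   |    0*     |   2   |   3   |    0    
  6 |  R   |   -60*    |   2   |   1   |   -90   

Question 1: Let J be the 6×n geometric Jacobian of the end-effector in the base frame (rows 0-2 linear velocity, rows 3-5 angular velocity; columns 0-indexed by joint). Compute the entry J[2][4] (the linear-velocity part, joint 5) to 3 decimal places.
axis z_4 = (-0.8660,0.5000,0.0000); lever o_n−o_4 = (-1.7321,5.0000,-1.0000)
cross product → J_v[:, 4] = (-0.5000,-0.8660,-3.4641)
J_ω[:, 4] = z_4
entry J[2][4] = -3.4641

-3.464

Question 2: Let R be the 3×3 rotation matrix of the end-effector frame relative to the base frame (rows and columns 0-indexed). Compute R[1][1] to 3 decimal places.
-0.500

End-effector y-axis (col 1 of R) = (0.8660,-0.5000,-0.0000)
R[1][1] = -0.5000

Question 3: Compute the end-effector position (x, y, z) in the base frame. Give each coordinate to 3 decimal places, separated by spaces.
-6.196 11.268 -2.000

after link 1: o_1 = (-1.0000, -1.7321, 2.0000)
after link 2: o_2 = (0.2990, 2.5179, -0.5000)
after link 3: o_3 = (-1.4330, 3.5179, -0.5000)
after link 4: o_4 = (-4.4641, 6.2679, -1.0000)
after link 5: o_5 = (-4.8971, 9.5179, -2.5000)
after link 6: o_6 = (-6.1962, 11.2679, -2.0000)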